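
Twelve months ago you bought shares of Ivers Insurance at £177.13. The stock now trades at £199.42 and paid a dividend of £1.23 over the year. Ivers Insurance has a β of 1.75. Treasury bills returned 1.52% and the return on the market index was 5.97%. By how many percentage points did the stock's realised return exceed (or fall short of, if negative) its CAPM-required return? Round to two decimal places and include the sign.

+3.97%

Realised HPR = (P1 + D1 − P0) / P0 = (199.42 + 1.23 − 177.13) / 177.13 = 23.52 / 177.13 = 13.2784%
MRP = 5.97% − 1.52% = 4.45%
CAPM required = R_f + β·MRP = 1.52% + 1.75 × 4.45% = 9.3075%
α = realised − required = 13.2784% − 9.3075% = +3.97%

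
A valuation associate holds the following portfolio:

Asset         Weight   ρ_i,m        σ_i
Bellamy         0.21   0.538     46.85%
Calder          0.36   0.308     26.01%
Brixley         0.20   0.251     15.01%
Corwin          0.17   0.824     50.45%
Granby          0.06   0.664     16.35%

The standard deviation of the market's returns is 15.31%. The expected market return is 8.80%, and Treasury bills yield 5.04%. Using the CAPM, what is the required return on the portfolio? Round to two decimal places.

9.13%

β_Bellamy = 0.538 × 46.85% / 15.31% = 1.6463
β_Calder = 0.308 × 26.01% / 15.31% = 0.5233
β_Brixley = 0.251 × 15.01% / 15.31% = 0.2461
β_Corwin = 0.824 × 50.45% / 15.31% = 2.7153
β_Granby = 0.664 × 16.35% / 15.31% = 0.7091
β_P = Σ w_i β_i = 0.21×1.6463 + 0.36×0.5233 + 0.20×0.2461 + 0.17×2.7153 + 0.06×0.7091 = 1.0875
MRP = 8.80% − 5.04% = 3.76%
E(R_P) = R_f + β_P × MRP = 5.04% + 1.0875 × 3.76% = 9.13%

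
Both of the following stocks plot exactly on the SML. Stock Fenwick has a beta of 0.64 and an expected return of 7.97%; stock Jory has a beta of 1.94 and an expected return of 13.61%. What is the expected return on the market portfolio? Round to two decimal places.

9.53%

Both satisfy E(R) = R_f + β·MRP, so the slope of the SML is
MRP = (13.61% − 7.97%) / (1.94 − 0.64) = 5.64% / 1.30 = 4.3385%
R_f = E(R_Fenwick) − β_Fenwick·MRP = 7.97% − 0.64 × 4.3385% = 5.1934%
E(R_m) = R_f + MRP = 5.1934% + 4.3385% = 9.53%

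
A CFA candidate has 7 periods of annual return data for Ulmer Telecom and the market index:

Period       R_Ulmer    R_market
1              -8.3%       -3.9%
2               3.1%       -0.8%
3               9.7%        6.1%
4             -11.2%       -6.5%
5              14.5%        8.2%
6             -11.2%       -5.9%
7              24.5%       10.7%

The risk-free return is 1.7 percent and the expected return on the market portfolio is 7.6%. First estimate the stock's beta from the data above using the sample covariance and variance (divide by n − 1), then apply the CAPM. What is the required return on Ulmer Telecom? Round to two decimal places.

13.10%

Mean R_i = (-8.3 + 3.1 + 9.7 − 11.2 + 14.5 − 11.2 + 24.5) / 7 = 3.0143%
Mean R_m = (-3.9 − 0.8 + 6.1 − 6.5 + 8.2 − 5.9 + 10.7) / 7 = 1.1286%
Σ(R_i − R̄_i)(R_m − R̄_m) = 585.1771  ⇒  Cov = 585.1771 / 6 = 97.5295
Σ(R_m − R̄_m)² = 302.9343  ⇒  Var(R_m) = 302.9343 / 6 = 50.4891
β = Cov / Var(R_m) = 97.5295 / 50.4891 = 1.9317
MRP = 7.6% − 1.7% = 5.90%
E(R) = R_f + β × MRP = 1.7% + 1.9317 × 5.9% = 13.10%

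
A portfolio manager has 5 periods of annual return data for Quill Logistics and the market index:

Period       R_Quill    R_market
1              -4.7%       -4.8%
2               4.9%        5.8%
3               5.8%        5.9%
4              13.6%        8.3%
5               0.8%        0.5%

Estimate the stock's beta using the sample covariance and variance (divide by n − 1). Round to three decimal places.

Mean R_i = (-4.7 + 4.9 + 5.8 + 13.6 + 0.8) / 5 = 4.0800%
Mean R_m = (-4.8 + 5.8 + 5.9 + 8.3 + 0.5) / 5 = 3.1400%
Σ(R_i − R̄_i)(R_m − R̄_m) = 134.4240  ⇒  Cov = 134.4240 / 4 = 33.6060
Σ(R_m − R̄_m)² = 111.3320  ⇒  Var(R_m) = 111.3320 / 4 = 27.8330
β = Cov / Var(R_m) = 33.6060 / 27.8330 = 1.2074

1.207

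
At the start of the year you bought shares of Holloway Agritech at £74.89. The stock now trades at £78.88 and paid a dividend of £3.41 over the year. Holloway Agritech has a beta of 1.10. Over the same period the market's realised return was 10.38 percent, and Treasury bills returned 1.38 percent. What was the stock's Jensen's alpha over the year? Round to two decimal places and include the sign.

-1.40%

Realised HPR = (P1 + D1 − P0) / P0 = (78.88 + 3.41 − 74.89) / 74.89 = 7.40 / 74.89 = 9.8812%
MRP = 10.38% − 1.38% = 9.00%
CAPM required = R_f + β·MRP = 1.38% + 1.10 × 9.00% = 11.2800%
α = realised − required = 9.8812% − 11.2800% = -1.40%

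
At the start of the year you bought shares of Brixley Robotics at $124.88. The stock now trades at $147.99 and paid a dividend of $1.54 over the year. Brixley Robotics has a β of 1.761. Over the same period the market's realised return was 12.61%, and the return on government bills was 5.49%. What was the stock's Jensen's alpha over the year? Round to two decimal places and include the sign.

Realised HPR = (P1 + D1 − P0) / P0 = (147.99 + 1.54 − 124.88) / 124.88 = 24.65 / 124.88 = 19.7389%
MRP = 12.61% − 5.49% = 7.12%
CAPM required = R_f + β·MRP = 5.49% + 1.761 × 7.12% = 18.02832%
α = realised − required = 19.7389% − 18.02832% = +1.71%

+1.71%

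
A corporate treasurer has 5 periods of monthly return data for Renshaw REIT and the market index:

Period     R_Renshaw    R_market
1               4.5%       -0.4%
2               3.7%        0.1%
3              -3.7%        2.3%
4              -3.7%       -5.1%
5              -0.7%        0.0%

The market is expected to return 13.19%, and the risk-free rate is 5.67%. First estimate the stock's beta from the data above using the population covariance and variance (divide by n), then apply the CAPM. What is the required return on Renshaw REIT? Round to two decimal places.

7.96%

Mean R_i = (4.5 + 3.7 − 3.7 − 3.7 − 0.7) / 5 = 0.0200%
Mean R_m = (-0.4 + 0.1 + 2.3 − 5.1 + 0.0) / 5 = -0.6200%
Σ(R_i − R̄_i)(R_m − R̄_m) = 8.9920  ⇒  Cov = 8.9920 / 5 = 1.7984
Σ(R_m − R̄_m)² = 29.5480  ⇒  Var(R_m) = 29.5480 / 5 = 5.9096
β = Cov / Var(R_m) = 1.7984 / 5.9096 = 0.3043
MRP = 13.19% − 5.67% = 7.52%
E(R) = R_f + β × MRP = 5.67% + 0.3043 × 7.52% = 7.96%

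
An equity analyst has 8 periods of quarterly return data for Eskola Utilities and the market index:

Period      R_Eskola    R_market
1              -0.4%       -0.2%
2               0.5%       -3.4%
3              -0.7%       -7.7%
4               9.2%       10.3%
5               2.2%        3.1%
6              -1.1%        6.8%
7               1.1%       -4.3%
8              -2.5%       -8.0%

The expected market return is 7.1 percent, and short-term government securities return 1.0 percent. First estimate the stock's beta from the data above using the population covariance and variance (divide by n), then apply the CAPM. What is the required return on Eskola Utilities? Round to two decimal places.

3.27%

Mean R_i = (-0.4 + 0.5 − 0.7 + 9.2 + 2.2 − 1.1 + 1.1 − 2.5) / 8 = 1.0375%
Mean R_m = (-0.2 − 3.4 − 7.7 + 10.3 + 3.1 + 6.8 − 4.3 − 8.0) / 8 = -0.4250%
Σ(R_i − R̄_i)(R_m − R̄_m) = 116.6675  ⇒  Cov = 116.6675 / 8 = 14.5834
Σ(R_m − R̄_m)² = 313.8750  ⇒  Var(R_m) = 313.8750 / 8 = 39.2344
β = Cov / Var(R_m) = 14.5834 / 39.2344 = 0.3717
MRP = 7.1% − 1.0% = 6.10%
E(R) = R_f + β × MRP = 1.0% + 0.3717 × 6.1% = 3.27%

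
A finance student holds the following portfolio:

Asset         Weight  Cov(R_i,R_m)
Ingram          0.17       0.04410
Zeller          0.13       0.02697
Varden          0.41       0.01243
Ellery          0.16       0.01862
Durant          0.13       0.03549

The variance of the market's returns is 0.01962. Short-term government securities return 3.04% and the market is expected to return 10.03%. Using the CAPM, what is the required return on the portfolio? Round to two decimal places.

11.48%

β_Ingram = 0.04410 / 0.01962 = 2.2477
β_Zeller = 0.02697 / 0.01962 = 1.3746
β_Varden = 0.01243 / 0.01962 = 0.6335
β_Ellery = 0.01862 / 0.01962 = 0.9490
β_Durant = 0.03549 / 0.01962 = 1.8089
β_P = Σ w_i β_i = 0.17×2.2477 + 0.13×1.3746 + 0.41×0.6335 + 0.16×0.9490 + 0.13×1.8089 = 1.2075
MRP = 10.03% − 3.04% = 6.99%
E(R_P) = R_f + β_P × MRP = 3.04% + 1.2075 × 6.99% = 11.48%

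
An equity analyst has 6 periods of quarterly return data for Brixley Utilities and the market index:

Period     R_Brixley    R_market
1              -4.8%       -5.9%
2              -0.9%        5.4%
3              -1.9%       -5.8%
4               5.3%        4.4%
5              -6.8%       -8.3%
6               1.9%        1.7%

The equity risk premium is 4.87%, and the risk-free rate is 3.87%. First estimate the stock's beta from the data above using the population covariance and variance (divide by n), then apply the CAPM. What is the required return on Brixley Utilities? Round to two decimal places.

6.83%

Mean R_i = (-4.8 − 0.9 − 1.9 + 5.3 − 6.8 + 1.9) / 6 = -1.2000%
Mean R_m = (-5.9 + 5.4 − 5.8 + 4.4 − 8.3 + 1.7) / 6 = -1.4167%
Σ(R_i − R̄_i)(R_m − R̄_m) = 107.2700  ⇒  Cov = 107.2700 / 6 = 17.8783
Σ(R_m − R̄_m)² = 176.7083  ⇒  Var(R_m) = 176.7083 / 6 = 29.4514
β = Cov / Var(R_m) = 17.8783 / 29.4514 = 0.6070
E(R) = R_f + β × MRP = 3.87% + 0.6070 × 4.87% = 6.83%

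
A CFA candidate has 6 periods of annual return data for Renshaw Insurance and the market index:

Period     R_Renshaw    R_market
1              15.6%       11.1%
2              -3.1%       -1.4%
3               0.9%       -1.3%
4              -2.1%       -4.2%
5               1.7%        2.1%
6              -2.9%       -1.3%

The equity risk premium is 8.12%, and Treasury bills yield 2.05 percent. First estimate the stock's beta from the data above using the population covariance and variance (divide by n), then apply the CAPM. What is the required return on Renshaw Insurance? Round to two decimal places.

12.26%

Mean R_i = (15.6 − 3.1 + 0.9 − 2.1 + 1.7 − 2.9) / 6 = 1.6833%
Mean R_m = (11.1 − 1.4 − 1.3 − 4.2 + 2.1 − 1.3) / 6 = 0.8333%
Σ(R_i − R̄_i)(R_m − R̄_m) = 184.0733  ⇒  Cov = 184.0733 / 6 = 30.6789
Σ(R_m − R̄_m)² = 146.4333  ⇒  Var(R_m) = 146.4333 / 6 = 24.4056
β = Cov / Var(R_m) = 30.6789 / 24.4056 = 1.2570
E(R) = R_f + β × MRP = 2.05% + 1.2570 × 8.12% = 12.26%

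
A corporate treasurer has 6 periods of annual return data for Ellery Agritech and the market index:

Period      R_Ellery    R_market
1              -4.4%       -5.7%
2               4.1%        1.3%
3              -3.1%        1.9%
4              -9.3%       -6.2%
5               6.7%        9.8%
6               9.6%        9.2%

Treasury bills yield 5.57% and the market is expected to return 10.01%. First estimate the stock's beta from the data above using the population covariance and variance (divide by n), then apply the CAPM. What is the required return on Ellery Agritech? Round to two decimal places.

9.84%

Mean R_i = (-4.4 + 4.1 − 3.1 − 9.3 + 6.7 + 9.6) / 6 = 0.6000%
Mean R_m = (-5.7 + 1.3 + 1.9 − 6.2 + 9.8 + 9.2) / 6 = 1.7167%
Σ(R_i − R̄_i)(R_m − R̄_m) = 229.9800  ⇒  Cov = 229.9800 / 6 = 38.3300
Σ(R_m − R̄_m)² = 239.2283  ⇒  Var(R_m) = 239.2283 / 6 = 39.8714
β = Cov / Var(R_m) = 38.3300 / 39.8714 = 0.9613
MRP = 10.01% − 5.57% = 4.44%
E(R) = R_f + β × MRP = 5.57% + 0.9613 × 4.44% = 9.84%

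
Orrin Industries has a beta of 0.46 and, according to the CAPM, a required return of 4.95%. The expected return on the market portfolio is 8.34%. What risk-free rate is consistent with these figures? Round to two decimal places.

E(R) = R_f + β(E(R_m) − R_f) = R_f(1 − β) + β·E(R_m)
4.95% = R_f × (1 − 0.46) + 0.46 × 8.34%
4.95% = R_f × 0.54 + 3.8364%
R_f = (4.95% − 3.8364%) / 0.54 = 2.06%

2.06%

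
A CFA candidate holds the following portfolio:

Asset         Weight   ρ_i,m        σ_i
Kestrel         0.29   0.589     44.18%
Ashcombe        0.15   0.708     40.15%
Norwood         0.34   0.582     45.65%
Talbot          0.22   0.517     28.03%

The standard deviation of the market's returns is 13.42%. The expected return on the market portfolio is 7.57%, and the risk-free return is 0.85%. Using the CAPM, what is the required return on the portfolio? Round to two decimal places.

12.88%

β_Kestrel = 0.589 × 44.18% / 13.42% = 1.9390
β_Ashcombe = 0.708 × 40.15% / 13.42% = 2.1182
β_Norwood = 0.582 × 45.65% / 13.42% = 1.9798
β_Talbot = 0.517 × 28.03% / 13.42% = 1.0798
β_P = Σ w_i β_i = 0.29×1.9390 + 0.15×2.1182 + 0.34×1.9798 + 0.22×1.0798 = 1.7907
MRP = 7.57% − 0.85% = 6.72%
E(R_P) = R_f + β_P × MRP = 0.85% + 1.7907 × 6.72% = 12.88%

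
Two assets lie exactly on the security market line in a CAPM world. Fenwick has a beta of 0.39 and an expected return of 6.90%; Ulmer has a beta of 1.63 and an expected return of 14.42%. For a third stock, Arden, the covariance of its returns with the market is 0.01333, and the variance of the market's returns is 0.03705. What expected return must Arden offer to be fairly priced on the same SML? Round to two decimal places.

6.72%

MRP = (14.42% − 6.90%) / (1.63 − 0.39) = 6.0645%
R_f = 6.90% − 0.39 × 6.0645% = 4.5348%
β_Arden = Cov / Var(R_m) = 0.01333 / 0.03705 = 0.3598
E(R_Arden) = R_f + β × MRP = 4.5348% + 0.3598 × 6.0645% = 6.72%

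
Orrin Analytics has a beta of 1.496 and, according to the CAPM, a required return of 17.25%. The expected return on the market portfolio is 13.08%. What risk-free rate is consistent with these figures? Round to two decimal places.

4.67%

E(R) = R_f + β(E(R_m) − R_f) = R_f(1 − β) + β·E(R_m)
17.25% = R_f × (1 − 1.496) + 1.496 × 13.08%
17.25% = R_f × -0.496 + 19.56768%
R_f = (17.25% − 19.56768%) / -0.496 = 4.67%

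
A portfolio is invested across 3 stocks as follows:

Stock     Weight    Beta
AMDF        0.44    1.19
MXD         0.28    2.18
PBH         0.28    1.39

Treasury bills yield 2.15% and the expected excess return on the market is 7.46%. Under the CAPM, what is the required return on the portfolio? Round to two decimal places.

13.51%

β_P = Σ w_i β_i = 0.44×1.19 + 0.28×2.18 + 0.28×1.39 = 1.5232
E(R_P) = R_f + β_P × MRP = 2.15% + 1.5232 × 7.46% = 13.51%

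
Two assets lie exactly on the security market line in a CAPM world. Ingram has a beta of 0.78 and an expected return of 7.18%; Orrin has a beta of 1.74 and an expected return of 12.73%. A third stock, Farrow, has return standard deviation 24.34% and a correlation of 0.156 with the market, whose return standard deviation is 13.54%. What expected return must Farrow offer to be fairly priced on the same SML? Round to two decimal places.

4.29%

MRP = (12.73% − 7.18%) / (1.74 − 0.78) = 5.7813%
R_f = 7.18% − 0.78 × 5.7813% = 2.6706%
β_Farrow = ρ·σ_i/σ_m = 0.156 × 24.34 / 13.54 = 0.2804
E(R_Farrow) = R_f + β × MRP = 2.6706% + 0.2804 × 5.7813% = 4.29%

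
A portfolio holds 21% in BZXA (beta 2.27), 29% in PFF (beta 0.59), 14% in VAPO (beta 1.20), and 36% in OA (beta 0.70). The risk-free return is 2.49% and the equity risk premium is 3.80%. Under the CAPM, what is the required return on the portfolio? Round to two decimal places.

β_P = Σ w_i β_i = 0.21×2.27 + 0.29×0.59 + 0.14×1.20 + 0.36×0.70 = 1.0678
E(R_P) = R_f + β_P × MRP = 2.49% + 1.0678 × 3.80% = 6.55%

6.55%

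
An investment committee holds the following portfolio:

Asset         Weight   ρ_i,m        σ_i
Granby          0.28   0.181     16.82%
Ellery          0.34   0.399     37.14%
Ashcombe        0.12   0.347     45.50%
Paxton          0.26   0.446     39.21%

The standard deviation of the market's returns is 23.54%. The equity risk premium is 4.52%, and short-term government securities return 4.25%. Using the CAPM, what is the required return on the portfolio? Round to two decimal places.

6.62%

β_Granby = 0.181 × 16.82% / 23.54% = 0.1293
β_Ellery = 0.399 × 37.14% / 23.54% = 0.6295
β_Ashcombe = 0.347 × 45.50% / 23.54% = 0.6707
β_Paxton = 0.446 × 39.21% / 23.54% = 0.7429
β_P = Σ w_i β_i = 0.28×0.1293 + 0.34×0.6295 + 0.12×0.6707 + 0.26×0.7429 = 0.5239
E(R_P) = R_f + β_P × MRP = 4.25% + 0.5239 × 4.52% = 6.62%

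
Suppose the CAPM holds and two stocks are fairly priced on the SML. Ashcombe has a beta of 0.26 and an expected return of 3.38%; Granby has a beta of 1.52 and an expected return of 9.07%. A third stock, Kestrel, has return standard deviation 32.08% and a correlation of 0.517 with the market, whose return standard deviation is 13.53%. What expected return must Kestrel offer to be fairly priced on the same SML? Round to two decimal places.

MRP = (9.07% − 3.38%) / (1.52 − 0.26) = 4.5159%
R_f = 3.38% − 0.26 × 4.5159% = 2.2059%
β_Kestrel = ρ·σ_i/σ_m = 0.517 × 32.08 / 13.53 = 1.2258
E(R_Kestrel) = R_f + β × MRP = 2.2059% + 1.2258 × 4.5159% = 7.74%

7.74%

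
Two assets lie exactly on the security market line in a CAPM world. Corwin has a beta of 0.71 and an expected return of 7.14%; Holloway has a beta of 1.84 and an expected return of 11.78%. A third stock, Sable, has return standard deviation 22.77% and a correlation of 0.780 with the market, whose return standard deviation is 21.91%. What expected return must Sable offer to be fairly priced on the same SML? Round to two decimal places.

7.55%

MRP = (11.78% − 7.14%) / (1.84 − 0.71) = 4.1062%
R_f = 7.14% − 0.71 × 4.1062% = 4.2246%
β_Sable = ρ·σ_i/σ_m = 0.780 × 22.77 / 21.91 = 0.8106
E(R_Sable) = R_f + β × MRP = 4.2246% + 0.8106 × 4.1062% = 7.55%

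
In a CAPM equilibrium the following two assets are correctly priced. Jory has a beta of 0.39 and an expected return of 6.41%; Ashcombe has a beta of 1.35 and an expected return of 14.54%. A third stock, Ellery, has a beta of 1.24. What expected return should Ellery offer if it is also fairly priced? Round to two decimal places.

MRP (SML slope) = (14.54% − 6.41%) / (1.35 − 0.39) = 8.13% / 0.96 = 8.4688%
R_f (intercept) = 6.41% − 0.39 × 8.4688% = 3.1072%
E(R_Ellery) = R_f + β × MRP = 3.1072% + 1.24 × 8.4688% = 13.61%

13.61%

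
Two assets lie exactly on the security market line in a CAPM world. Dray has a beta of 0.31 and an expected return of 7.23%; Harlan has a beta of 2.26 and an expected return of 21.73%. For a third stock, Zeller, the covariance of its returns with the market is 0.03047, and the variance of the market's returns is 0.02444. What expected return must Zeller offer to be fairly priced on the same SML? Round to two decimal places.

14.20%

MRP = (21.73% − 7.23%) / (2.26 − 0.31) = 7.4359%
R_f = 7.23% − 0.31 × 7.4359% = 4.9249%
β_Zeller = Cov / Var(R_m) = 0.03047 / 0.02444 = 1.2467
E(R_Zeller) = R_f + β × MRP = 4.9249% + 1.2467 × 7.4359% = 14.20%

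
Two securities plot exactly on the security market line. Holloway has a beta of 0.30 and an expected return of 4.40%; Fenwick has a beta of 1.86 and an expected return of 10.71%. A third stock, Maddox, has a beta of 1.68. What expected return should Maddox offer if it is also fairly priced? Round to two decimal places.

MRP (SML slope) = (10.71% − 4.40%) / (1.86 − 0.30) = 6.31% / 1.56 = 4.0449%
R_f (intercept) = 4.40% − 0.30 × 4.0449% = 3.1865%
E(R_Maddox) = R_f + β × MRP = 3.1865% + 1.68 × 4.0449% = 9.98%

9.98%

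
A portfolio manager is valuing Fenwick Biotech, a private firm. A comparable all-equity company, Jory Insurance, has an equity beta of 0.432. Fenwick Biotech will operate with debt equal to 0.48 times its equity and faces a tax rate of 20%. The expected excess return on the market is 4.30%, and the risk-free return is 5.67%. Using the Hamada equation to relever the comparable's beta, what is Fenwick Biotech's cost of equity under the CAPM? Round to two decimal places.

β_L = β_U × [1 + (1 − t)(D/E)] = 0.432 × [1 + (1 − 0.20) × 0.48]
    = 0.432 × [1 + 0.80 × 0.48] = 0.432 × 1.3840 = 0.5979
E(R) = R_f + β_L × MRP = 5.67% + 0.5979 × 4.30% = 8.24%

8.24%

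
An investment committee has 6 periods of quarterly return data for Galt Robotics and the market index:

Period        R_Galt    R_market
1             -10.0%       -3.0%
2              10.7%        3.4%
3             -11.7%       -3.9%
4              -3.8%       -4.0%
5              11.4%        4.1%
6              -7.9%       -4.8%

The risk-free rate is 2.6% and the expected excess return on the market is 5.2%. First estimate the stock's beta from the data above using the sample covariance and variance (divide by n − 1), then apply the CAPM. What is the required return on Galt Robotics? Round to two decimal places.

Mean R_i = (-10.0 + 10.7 − 11.7 − 3.8 + 11.4 − 7.9) / 6 = -1.8833%
Mean R_m = (-3.0 + 3.4 − 3.9 − 4.0 + 4.1 − 4.8) / 6 = -1.3667%
Σ(R_i − R̄_i)(R_m − R̄_m) = 196.4267  ⇒  Cov = 196.4267 / 5 = 39.2853
Σ(R_m − R̄_m)² = 80.4133  ⇒  Var(R_m) = 80.4133 / 5 = 16.0827
β = Cov / Var(R_m) = 39.2853 / 16.0827 = 2.4427
E(R) = R_f + β × MRP = 2.6% + 2.4427 × 5.2% = 15.30%

15.30%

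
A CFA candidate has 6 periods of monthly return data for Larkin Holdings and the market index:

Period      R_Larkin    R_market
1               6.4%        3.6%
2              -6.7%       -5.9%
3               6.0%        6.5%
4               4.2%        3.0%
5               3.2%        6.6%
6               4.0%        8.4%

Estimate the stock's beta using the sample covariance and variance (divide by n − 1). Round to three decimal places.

0.806

Mean R_i = (6.4 − 6.7 + 6.0 + 4.2 + 3.2 + 4.0) / 6 = 2.8500%
Mean R_m = (3.6 − 5.9 + 6.5 + 3.0 + 6.6 + 8.4) / 6 = 3.7000%
Σ(R_i − R̄_i)(R_m − R̄_m) = 105.6200  ⇒  Cov = 105.6200 / 5 = 21.1240
Σ(R_m − R̄_m)² = 131.0000  ⇒  Var(R_m) = 131.0000 / 5 = 26.2000
β = Cov / Var(R_m) = 21.1240 / 26.2000 = 0.8063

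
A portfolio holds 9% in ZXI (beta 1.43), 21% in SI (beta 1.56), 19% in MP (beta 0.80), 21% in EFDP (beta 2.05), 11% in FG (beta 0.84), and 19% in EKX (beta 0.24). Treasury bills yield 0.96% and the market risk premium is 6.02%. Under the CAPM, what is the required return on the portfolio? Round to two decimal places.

8.04%

β_P = Σ w_i β_i = 0.09×1.43 + 0.21×1.56 + 0.19×0.80 + 0.21×2.05 + 0.11×0.84 + 0.19×0.24 = 1.1768
E(R_P) = R_f + β_P × MRP = 0.96% + 1.1768 × 6.02% = 8.04%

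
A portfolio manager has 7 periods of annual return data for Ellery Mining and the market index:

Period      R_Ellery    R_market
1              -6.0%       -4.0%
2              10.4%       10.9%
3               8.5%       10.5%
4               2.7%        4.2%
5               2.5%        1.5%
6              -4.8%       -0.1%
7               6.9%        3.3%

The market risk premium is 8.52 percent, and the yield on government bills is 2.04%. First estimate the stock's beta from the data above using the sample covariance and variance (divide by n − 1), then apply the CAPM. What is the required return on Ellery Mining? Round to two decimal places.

Mean R_i = (-6.0 + 10.4 + 8.5 + 2.7 + 2.5 − 4.8 + 6.9) / 7 = 2.8857%
Mean R_m = (-4.0 + 10.9 + 10.5 + 4.2 + 1.5 − 0.1 + 3.3) / 7 = 3.7571%
Σ(R_i − R̄_i)(R_m − R̄_m) = 189.0557  ⇒  Cov = 189.0557 / 6 = 31.5093
Σ(R_m − R̄_m)² = 177.0371  ⇒  Var(R_m) = 177.0371 / 6 = 29.5062
β = Cov / Var(R_m) = 31.5093 / 29.5062 = 1.0679
E(R) = R_f + β × MRP = 2.04% + 1.0679 × 8.52% = 11.14%

11.14%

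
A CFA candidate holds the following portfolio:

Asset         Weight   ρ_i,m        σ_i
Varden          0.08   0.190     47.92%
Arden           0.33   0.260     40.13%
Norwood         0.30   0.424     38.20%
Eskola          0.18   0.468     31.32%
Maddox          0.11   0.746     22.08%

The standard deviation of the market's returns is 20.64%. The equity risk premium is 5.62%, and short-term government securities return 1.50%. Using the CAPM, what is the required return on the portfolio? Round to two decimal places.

5.17%

β_Varden = 0.190 × 47.92% / 20.64% = 0.4411
β_Arden = 0.260 × 40.13% / 20.64% = 0.5055
β_Norwood = 0.424 × 38.20% / 20.64% = 0.7847
β_Eskola = 0.468 × 31.32% / 20.64% = 0.7102
β_Maddox = 0.746 × 22.08% / 20.64% = 0.7980
β_P = Σ w_i β_i = 0.08×0.4411 + 0.33×0.5055 + 0.30×0.7847 + 0.18×0.7102 + 0.11×0.7980 = 0.6531
E(R_P) = R_f + β_P × MRP = 1.50% + 0.6531 × 5.62% = 5.17%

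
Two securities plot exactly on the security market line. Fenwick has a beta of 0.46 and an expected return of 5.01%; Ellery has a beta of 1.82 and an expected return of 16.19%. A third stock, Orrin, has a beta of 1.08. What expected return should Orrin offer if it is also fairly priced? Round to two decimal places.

MRP (SML slope) = (16.19% − 5.01%) / (1.82 − 0.46) = 11.18% / 1.36 = 8.2206%
R_f (intercept) = 5.01% − 0.46 × 8.2206% = 1.2285%
E(R_Orrin) = R_f + β × MRP = 1.2285% + 1.08 × 8.2206% = 10.11%

10.11%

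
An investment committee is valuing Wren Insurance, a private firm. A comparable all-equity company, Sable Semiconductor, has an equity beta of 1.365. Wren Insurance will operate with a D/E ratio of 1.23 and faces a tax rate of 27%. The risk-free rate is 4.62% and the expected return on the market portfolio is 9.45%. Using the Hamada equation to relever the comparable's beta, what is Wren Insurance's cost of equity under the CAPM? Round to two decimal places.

β_L = β_U × [1 + (1 − t)(D/E)] = 1.365 × [1 + (1 − 0.27) × 1.23]
    = 1.365 × [1 + 0.73 × 1.23] = 1.365 × 1.8979 = 2.5906
MRP = 9.45% − 4.62% = 4.83%
E(R) = R_f + β_L × MRP = 4.62% + 2.5906 × 4.83% = 17.13%

17.13%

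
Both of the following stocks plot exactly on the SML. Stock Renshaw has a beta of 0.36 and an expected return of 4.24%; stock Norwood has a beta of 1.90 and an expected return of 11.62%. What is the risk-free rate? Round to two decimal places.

Both satisfy E(R) = R_f + β·MRP, so the slope of the SML is
MRP = (11.62% − 4.24%) / (1.90 − 0.36) = 7.38% / 1.54 = 4.7922%
R_f = E(R_Renshaw) − β_Renshaw·MRP = 4.24% − 0.36 × 4.7922% = 2.5148%

2.51%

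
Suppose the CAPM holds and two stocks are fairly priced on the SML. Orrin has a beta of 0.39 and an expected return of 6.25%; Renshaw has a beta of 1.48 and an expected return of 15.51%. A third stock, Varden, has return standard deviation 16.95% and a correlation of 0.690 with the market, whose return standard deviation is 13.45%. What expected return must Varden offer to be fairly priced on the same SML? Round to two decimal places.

MRP = (15.51% − 6.25%) / (1.48 − 0.39) = 8.4954%
R_f = 6.25% − 0.39 × 8.4954% = 2.9368%
β_Varden = ρ·σ_i/σ_m = 0.690 × 16.95 / 13.45 = 0.8696
E(R_Varden) = R_f + β × MRP = 2.9368% + 0.8696 × 8.4954% = 10.32%

10.32%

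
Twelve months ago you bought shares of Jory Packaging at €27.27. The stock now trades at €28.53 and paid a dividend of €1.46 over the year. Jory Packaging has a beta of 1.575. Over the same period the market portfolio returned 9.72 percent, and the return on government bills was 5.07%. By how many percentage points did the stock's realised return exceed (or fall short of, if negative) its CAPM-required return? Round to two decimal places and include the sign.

Realised HPR = (P1 + D1 − P0) / P0 = (28.53 + 1.46 − 27.27) / 27.27 = 2.72 / 27.27 = 9.9743%
MRP = 9.72% − 5.07% = 4.65%
CAPM required = R_f + β·MRP = 5.07% + 1.575 × 4.65% = 12.39375%
α = realised − required = 9.9743% − 12.39375% = -2.42%

-2.42%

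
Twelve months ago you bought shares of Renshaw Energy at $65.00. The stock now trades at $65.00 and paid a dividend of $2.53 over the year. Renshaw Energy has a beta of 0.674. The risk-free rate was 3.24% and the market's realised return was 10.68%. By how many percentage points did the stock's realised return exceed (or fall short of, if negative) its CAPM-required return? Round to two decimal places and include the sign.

Realised HPR = (P1 + D1 − P0) / P0 = (65.00 + 2.53 − 65.00) / 65.00 = 2.53 / 65.00 = 3.8923%
MRP = 10.68% − 3.24% = 7.44%
CAPM required = R_f + β·MRP = 3.24% + 0.674 × 7.44% = 8.25456%
α = realised − required = 3.8923% − 8.25456% = -4.36%

-4.36%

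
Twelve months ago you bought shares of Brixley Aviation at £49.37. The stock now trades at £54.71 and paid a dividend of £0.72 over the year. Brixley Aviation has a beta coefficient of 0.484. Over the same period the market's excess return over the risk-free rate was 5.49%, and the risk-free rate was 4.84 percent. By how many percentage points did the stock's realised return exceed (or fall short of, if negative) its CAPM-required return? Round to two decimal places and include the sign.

Realised HPR = (P1 + D1 − P0) / P0 = (54.71 + 0.72 − 49.37) / 49.37 = 6.06 / 49.37 = 12.2747%
CAPM required = R_f + β·MRP = 4.84% + 0.484 × 5.49% = 7.49716%
α = realised − required = 12.2747% − 7.49716% = +4.78%

+4.78%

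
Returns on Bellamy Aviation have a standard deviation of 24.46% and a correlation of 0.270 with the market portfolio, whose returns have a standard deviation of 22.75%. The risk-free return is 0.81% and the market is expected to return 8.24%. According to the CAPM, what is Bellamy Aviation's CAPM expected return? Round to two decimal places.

2.97%

β = ρ × σ_i / σ_m = 0.270 × 24.46% / 22.75% = 0.2903
MRP = 8.24% − 0.81% = 7.43%
E(R) = 0.81% + 0.2903 × 7.43% = 2.97%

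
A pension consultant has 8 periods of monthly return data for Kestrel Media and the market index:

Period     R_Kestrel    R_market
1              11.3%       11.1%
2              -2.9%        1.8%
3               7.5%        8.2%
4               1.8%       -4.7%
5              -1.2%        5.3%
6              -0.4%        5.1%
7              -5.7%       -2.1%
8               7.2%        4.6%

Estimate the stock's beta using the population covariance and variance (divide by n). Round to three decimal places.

0.773

Mean R_i = (11.3 − 2.9 + 7.5 + 1.8 − 1.2 − 0.4 − 5.7 + 7.2) / 8 = 2.2000%
Mean R_m = (11.1 + 1.8 + 8.2 − 4.7 + 5.3 + 5.1 − 2.1 + 4.6) / 8 = 3.6625%
Σ(R_i − R̄_i)(R_m − R̄_m) = 145.4800  ⇒  Cov = 145.4800 / 8 = 18.1850
Σ(R_m − R̄_m)² = 188.1388  ⇒  Var(R_m) = 188.1388 / 8 = 23.5174
β = Cov / Var(R_m) = 18.1850 / 23.5174 = 0.7733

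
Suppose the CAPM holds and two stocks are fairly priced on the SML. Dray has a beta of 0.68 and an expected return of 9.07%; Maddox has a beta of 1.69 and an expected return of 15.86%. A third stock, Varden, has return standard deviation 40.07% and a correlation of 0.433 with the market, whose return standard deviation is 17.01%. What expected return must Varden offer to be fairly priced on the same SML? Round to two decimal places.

11.36%

MRP = (15.86% − 9.07%) / (1.69 − 0.68) = 6.7228%
R_f = 9.07% − 0.68 × 6.7228% = 4.4985%
β_Varden = ρ·σ_i/σ_m = 0.433 × 40.07 / 17.01 = 1.0200
E(R_Varden) = R_f + β × MRP = 4.4985% + 1.0200 × 6.7228% = 11.36%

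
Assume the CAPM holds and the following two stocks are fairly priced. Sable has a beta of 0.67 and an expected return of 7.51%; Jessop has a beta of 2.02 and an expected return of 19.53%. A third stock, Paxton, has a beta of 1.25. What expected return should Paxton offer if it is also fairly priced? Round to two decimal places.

MRP (SML slope) = (19.53% − 7.51%) / (2.02 − 0.67) = 12.02% / 1.35 = 8.9037%
R_f (intercept) = 7.51% − 0.67 × 8.9037% = 1.5445%
E(R_Paxton) = R_f + β × MRP = 1.5445% + 1.25 × 8.9037% = 12.67%

12.67%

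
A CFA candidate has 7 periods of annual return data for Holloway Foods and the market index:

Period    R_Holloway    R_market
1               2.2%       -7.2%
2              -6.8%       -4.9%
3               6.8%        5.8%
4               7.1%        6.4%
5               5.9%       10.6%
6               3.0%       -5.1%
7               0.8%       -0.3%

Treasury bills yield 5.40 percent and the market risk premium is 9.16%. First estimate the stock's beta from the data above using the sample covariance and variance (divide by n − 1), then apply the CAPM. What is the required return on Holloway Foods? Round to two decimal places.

Mean R_i = (2.2 − 6.8 + 6.8 + 7.1 + 5.9 + 3.0 + 0.8) / 7 = 2.7143%
Mean R_m = (-7.2 − 4.9 + 5.8 + 6.4 + 10.6 − 5.1 − 0.3) / 7 = 0.7571%
Σ(R_i − R̄_i)(R_m − R̄_m) = 134.9743  ⇒  Cov = 134.9743 / 6 = 22.4957
Σ(R_m − R̄_m)² = 284.8971  ⇒  Var(R_m) = 284.8971 / 6 = 47.4829
β = Cov / Var(R_m) = 22.4957 / 47.4829 = 0.4738
E(R) = R_f + β × MRP = 5.40% + 0.4738 × 9.16% = 9.74%

9.74%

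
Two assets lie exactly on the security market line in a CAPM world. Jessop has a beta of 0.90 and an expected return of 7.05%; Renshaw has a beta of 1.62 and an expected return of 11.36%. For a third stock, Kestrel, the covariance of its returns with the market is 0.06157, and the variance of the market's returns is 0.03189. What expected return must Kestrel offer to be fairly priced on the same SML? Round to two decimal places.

13.22%

MRP = (11.36% − 7.05%) / (1.62 − 0.90) = 5.9861%
R_f = 7.05% − 0.90 × 5.9861% = 1.6625%
β_Kestrel = Cov / Var(R_m) = 0.06157 / 0.03189 = 1.9307
E(R_Kestrel) = R_f + β × MRP = 1.6625% + 1.9307 × 5.9861% = 13.22%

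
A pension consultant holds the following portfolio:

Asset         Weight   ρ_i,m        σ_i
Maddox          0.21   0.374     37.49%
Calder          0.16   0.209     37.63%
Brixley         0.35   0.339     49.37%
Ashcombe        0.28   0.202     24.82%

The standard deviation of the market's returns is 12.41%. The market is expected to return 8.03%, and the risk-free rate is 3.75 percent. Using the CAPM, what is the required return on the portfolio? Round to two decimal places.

7.70%

β_Maddox = 0.374 × 37.49% / 12.41% = 1.1298
β_Calder = 0.209 × 37.63% / 12.41% = 0.6337
β_Brixley = 0.339 × 49.37% / 12.41% = 1.3486
β_Ashcombe = 0.202 × 24.82% / 12.41% = 0.4040
β_P = Σ w_i β_i = 0.21×1.1298 + 0.16×0.6337 + 0.35×1.3486 + 0.28×0.4040 = 0.9238
MRP = 8.03% − 3.75% = 4.28%
E(R_P) = R_f + β_P × MRP = 3.75% + 0.9238 × 4.28% = 7.70%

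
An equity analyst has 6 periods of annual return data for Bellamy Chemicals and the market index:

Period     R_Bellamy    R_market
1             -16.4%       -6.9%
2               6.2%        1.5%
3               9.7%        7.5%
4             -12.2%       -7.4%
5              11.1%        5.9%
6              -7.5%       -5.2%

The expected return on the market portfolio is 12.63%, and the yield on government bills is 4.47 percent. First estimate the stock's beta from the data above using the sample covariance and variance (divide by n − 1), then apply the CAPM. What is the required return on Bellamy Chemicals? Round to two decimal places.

18.73%

Mean R_i = (-16.4 + 6.2 + 9.7 − 12.2 + 11.1 − 7.5) / 6 = -1.5167%
Mean R_m = (-6.9 + 1.5 + 7.5 − 7.4 + 5.9 − 5.2) / 6 = -0.7667%
Σ(R_i − R̄_i)(R_m − R̄_m) = 383.0033  ⇒  Cov = 383.0033 / 5 = 76.6007
Σ(R_m − R̄_m)² = 219.1933  ⇒  Var(R_m) = 219.1933 / 5 = 43.8387
β = Cov / Var(R_m) = 76.6007 / 43.8387 = 1.7473
MRP = 12.63% − 4.47% = 8.16%
E(R) = R_f + β × MRP = 4.47% + 1.7473 × 8.16% = 18.73%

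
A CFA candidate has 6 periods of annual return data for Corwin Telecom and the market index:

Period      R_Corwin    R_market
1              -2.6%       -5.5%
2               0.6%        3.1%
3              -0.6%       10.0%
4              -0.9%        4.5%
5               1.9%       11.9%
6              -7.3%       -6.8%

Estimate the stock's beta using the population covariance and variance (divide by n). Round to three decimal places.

Mean R_i = (-2.6 + 0.6 − 0.6 − 0.9 + 1.9 − 7.3) / 6 = -1.4833%
Mean R_m = (-5.5 + 3.1 + 10.0 + 4.5 + 11.9 − 6.8) / 6 = 2.8667%
Σ(R_i − R̄_i)(R_m − R̄_m) = 103.8733  ⇒  Cov = 103.8733 / 6 = 17.3122
Σ(R_m − R̄_m)² = 298.6533  ⇒  Var(R_m) = 298.6533 / 6 = 49.7756
β = Cov / Var(R_m) = 17.3122 / 49.7756 = 0.3478

0.348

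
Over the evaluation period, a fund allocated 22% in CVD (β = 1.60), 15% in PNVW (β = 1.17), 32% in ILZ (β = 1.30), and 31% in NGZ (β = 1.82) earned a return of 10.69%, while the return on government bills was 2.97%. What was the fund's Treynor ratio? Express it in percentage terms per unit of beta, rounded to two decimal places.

5.12%

β_P = 0.22×1.60 + 0.15×1.17 + 0.32×1.30 + 0.31×1.82 = 1.5077
Treynor = (R_P − R_f) / β_P = (10.69% − 2.97%) / 1.5077 = 7.72% / 1.5077 = 5.12%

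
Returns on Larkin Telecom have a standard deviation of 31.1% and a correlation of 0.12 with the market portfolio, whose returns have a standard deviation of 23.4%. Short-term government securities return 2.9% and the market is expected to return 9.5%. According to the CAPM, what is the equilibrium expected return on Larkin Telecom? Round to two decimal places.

β = ρ × σ_i / σ_m = 0.12 × 31.1% / 23.4% = 0.1595
MRP = 9.5% − 2.9% = 6.60%
E(R) = 2.9% + 0.1595 × 6.6% = 3.95%

3.95%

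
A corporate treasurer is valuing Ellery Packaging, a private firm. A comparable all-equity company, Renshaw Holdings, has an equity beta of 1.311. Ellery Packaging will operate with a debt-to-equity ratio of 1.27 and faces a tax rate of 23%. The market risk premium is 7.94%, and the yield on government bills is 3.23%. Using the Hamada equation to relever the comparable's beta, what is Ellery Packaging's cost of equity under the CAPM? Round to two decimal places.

23.82%

β_L = β_U × [1 + (1 − t)(D/E)] = 1.311 × [1 + (1 − 0.23) × 1.27]
    = 1.311 × [1 + 0.77 × 1.27] = 1.311 × 1.9779 = 2.5930
E(R) = R_f + β_L × MRP = 3.23% + 2.5930 × 7.94% = 23.82%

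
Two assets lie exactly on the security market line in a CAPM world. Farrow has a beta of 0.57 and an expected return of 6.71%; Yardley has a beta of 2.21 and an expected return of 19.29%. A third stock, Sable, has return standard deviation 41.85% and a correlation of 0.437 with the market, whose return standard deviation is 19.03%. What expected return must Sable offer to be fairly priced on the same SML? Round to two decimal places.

MRP = (19.29% − 6.71%) / (2.21 − 0.57) = 7.6707%
R_f = 6.71% − 0.57 × 7.6707% = 2.3377%
β_Sable = ρ·σ_i/σ_m = 0.437 × 41.85 / 19.03 = 0.9610
E(R_Sable) = R_f + β × MRP = 2.3377% + 0.9610 × 7.6707% = 9.71%

9.71%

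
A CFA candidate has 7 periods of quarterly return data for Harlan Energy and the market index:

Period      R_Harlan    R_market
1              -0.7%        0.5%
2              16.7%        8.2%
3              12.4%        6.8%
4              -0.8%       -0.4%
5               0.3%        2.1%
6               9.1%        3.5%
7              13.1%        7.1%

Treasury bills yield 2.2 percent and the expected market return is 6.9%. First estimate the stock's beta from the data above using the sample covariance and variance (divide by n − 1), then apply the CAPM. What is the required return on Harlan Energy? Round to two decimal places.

12.04%

Mean R_i = (-0.7 + 16.7 + 12.4 − 0.8 + 0.3 + 9.1 + 13.1) / 7 = 7.1571%
Mean R_m = (0.5 + 8.2 + 6.8 − 0.4 + 2.1 + 3.5 + 7.1) / 7 = 3.9714%
Σ(R_i − R̄_i)(R_m − R̄_m) = 147.7514  ⇒  Cov = 147.7514 / 6 = 24.6252
Σ(R_m − R̄_m)² = 70.5543  ⇒  Var(R_m) = 70.5543 / 6 = 11.7591
β = Cov / Var(R_m) = 24.6252 / 11.7591 = 2.0941
MRP = 6.9% − 2.2% = 4.70%
E(R) = R_f + β × MRP = 2.2% + 2.0941 × 4.7% = 12.04%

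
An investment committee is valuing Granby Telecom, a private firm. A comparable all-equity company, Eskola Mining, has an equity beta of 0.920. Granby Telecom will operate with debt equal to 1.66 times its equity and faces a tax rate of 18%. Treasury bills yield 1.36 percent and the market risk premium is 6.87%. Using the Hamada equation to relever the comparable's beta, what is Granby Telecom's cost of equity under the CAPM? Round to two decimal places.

β_L = β_U × [1 + (1 − t)(D/E)] = 0.920 × [1 + (1 − 0.18) × 1.66]
    = 0.920 × [1 + 0.82 × 1.66] = 0.920 × 2.3612 = 2.1723
E(R) = R_f + β_L × MRP = 1.36% + 2.1723 × 6.87% = 16.28%

16.28%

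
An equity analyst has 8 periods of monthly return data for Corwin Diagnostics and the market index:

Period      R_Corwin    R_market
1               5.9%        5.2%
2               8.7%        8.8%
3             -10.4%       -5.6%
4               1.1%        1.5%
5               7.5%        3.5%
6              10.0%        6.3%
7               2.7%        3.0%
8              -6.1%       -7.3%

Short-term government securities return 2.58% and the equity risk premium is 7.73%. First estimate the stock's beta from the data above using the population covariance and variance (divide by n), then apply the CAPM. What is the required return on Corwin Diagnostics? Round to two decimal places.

12.01%

Mean R_i = (5.9 + 8.7 − 10.4 + 1.1 + 7.5 + 10.0 + 2.7 − 6.1) / 8 = 2.4250%
Mean R_m = (5.2 + 8.8 − 5.6 + 1.5 + 3.5 + 6.3 + 3.0 − 7.3) / 8 = 1.9250%
Σ(R_i − R̄_i)(R_m − R̄_m) = 271.6650  ⇒  Cov = 271.6650 / 8 = 33.9581
Σ(R_m − R̄_m)² = 222.6750  ⇒  Var(R_m) = 222.6750 / 8 = 27.8344
β = Cov / Var(R_m) = 33.9581 / 27.8344 = 1.2200
E(R) = R_f + β × MRP = 2.58% + 1.2200 × 7.73% = 12.01%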